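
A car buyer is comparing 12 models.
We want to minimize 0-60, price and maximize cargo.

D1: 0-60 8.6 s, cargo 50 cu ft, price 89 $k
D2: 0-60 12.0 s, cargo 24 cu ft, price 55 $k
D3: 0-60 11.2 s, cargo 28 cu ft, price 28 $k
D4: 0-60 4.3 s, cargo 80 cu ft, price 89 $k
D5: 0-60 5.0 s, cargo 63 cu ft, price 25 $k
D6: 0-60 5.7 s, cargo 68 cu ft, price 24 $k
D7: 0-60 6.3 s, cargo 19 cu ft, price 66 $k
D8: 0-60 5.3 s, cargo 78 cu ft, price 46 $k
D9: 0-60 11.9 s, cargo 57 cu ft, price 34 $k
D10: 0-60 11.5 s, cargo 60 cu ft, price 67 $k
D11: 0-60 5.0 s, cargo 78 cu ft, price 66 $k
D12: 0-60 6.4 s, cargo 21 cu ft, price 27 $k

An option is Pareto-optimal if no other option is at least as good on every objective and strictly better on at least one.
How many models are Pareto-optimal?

D1: dominated by D4 (0-60 4.3≤8.6, cargo 80≥50, price 89≤89).
D2: dominated by D3 (0-60 11.2≤12.0, cargo 28≥24, price 28≤55).
D3: dominated by D5 (0-60 5.0≤11.2, cargo 63≥28, price 25≤28).
D4: not dominated (best 0-60).
D5: not dominated.
D6: not dominated (best price).
D7: dominated by D5 (0-60 5.0≤6.3, cargo 63≥19, price 25≤66).
D8: not dominated.
D9: dominated by D5 (0-60 5.0≤11.9, cargo 63≥57, price 25≤34).
D10: dominated by D5 (0-60 5.0≤11.5, cargo 63≥60, price 25≤67).
D11: not dominated.
D12: dominated by D5 (0-60 5.0≤6.4, cargo 63≥21, price 25≤27).
Pareto-optimal: D4, D5, D6, D8, D11 → 5.

5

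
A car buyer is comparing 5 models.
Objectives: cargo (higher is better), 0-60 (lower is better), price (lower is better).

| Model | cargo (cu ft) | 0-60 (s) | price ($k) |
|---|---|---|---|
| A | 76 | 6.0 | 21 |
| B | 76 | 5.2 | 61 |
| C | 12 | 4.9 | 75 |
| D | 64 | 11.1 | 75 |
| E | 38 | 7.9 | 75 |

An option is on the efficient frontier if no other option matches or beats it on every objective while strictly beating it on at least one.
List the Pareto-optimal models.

A: not dominated (best price).
B: not dominated.
C: not dominated (best 0-60).
D: dominated by A (cargo 76≥64, 0-60 6.0≤11.1, price 21≤75).
E: dominated by A (cargo 76≥38, 0-60 6.0≤7.9, price 21≤75).

A, B, C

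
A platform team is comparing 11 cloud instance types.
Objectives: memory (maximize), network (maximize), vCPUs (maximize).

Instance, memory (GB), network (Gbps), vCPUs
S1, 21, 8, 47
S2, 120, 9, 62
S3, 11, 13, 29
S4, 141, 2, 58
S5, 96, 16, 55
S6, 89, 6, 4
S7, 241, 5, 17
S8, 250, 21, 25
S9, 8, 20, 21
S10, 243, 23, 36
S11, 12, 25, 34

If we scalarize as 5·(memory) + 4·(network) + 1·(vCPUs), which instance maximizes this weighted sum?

S1: 5·21 + 4·8 + 1·47 = 184
S2: 5·120 + 4·9 + 1·62 = 698
S3: 5·11 + 4·13 + 1·29 = 136
S4: 5·141 + 4·2 + 1·58 = 771
S5: 5·96 + 4·16 + 1·55 = 599
S6: 5·89 + 4·6 + 1·4 = 473
S7: 5·241 + 4·5 + 1·17 = 1242
S8: 5·250 + 4·21 + 1·25 = 1359
S9: 5·8 + 4·20 + 1·21 = 141
S10: 5·243 + 4·23 + 1·36 = 1343
S11: 5·12 + 4·25 + 1·34 = 194
Highest: S8 at 1359.

S8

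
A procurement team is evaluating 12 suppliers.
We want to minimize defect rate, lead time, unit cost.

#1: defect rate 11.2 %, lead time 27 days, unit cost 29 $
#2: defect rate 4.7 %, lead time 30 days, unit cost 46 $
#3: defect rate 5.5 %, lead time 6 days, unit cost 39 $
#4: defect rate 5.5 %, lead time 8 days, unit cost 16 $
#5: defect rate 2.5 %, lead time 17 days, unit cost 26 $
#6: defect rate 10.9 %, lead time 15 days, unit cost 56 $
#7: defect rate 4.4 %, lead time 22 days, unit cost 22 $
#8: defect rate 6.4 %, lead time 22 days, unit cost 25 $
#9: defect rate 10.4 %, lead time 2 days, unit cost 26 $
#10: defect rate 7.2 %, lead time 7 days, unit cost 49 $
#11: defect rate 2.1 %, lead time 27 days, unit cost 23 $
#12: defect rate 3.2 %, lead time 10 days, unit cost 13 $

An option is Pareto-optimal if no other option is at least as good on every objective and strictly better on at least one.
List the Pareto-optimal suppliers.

#1: dominated by #4 (defect rate 5.5≤11.2, lead time 8≤27, unit cost 16≤29).
#2: dominated by #5 (defect rate 2.5≤4.7, lead time 17≤30, unit cost 26≤46).
#3: not dominated.
#4: not dominated.
#5: not dominated.
#6: dominated by #3 (defect rate 5.5≤10.9, lead time 6≤15, unit cost 39≤56).
#7: dominated by #12 (defect rate 3.2≤4.4, lead time 10≤22, unit cost 13≤22).
#8: dominated by #4 (defect rate 5.5≤6.4, lead time 8≤22, unit cost 16≤25).
#9: not dominated (best lead time).
#10: dominated by #3 (defect rate 5.5≤7.2, lead time 6≤7, unit cost 39≤49).
#11: not dominated (best defect rate).
#12: not dominated (best unit cost).

#3, #4, #5, #9, #11, #12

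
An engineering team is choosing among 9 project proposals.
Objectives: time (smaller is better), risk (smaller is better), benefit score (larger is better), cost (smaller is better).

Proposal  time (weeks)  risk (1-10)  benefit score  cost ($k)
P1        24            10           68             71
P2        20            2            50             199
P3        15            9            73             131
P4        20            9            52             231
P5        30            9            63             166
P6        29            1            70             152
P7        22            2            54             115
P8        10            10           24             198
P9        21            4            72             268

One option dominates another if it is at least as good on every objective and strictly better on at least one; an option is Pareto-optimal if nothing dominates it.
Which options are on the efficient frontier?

P1: not dominated (best cost).
P2: not dominated.
P3: not dominated (best benefit score).
P4: dominated by P3 (time 15≤20, risk 9≤9, benefit score 73≥52, cost 131≤231).
P5: dominated by P3 (time 15≤30, risk 9≤9, benefit score 73≥63, cost 131≤166).
P6: not dominated (best risk).
P7: not dominated.
P8: not dominated (best time).
P9: not dominated.

P1, P2, P3, P6, P7, P8, P9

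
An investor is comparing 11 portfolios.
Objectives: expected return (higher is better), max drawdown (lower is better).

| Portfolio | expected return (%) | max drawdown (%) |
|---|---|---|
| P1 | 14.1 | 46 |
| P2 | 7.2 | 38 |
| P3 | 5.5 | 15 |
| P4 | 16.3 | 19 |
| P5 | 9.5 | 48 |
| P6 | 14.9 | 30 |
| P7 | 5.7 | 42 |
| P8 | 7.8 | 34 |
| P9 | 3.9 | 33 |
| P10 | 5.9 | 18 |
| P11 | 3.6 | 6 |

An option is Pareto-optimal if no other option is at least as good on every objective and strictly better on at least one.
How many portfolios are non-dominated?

4

P1: dominated by P4 (expected return 16.3≥14.1, max drawdown 19≤46).
P2: dominated by P4 (expected return 16.3≥7.2, max drawdown 19≤38).
P3: not dominated.
P4: not dominated (best expected return).
P5: dominated by P1 (expected return 14.1≥9.5, max drawdown 46≤48).
P6: dominated by P4 (expected return 16.3≥14.9, max drawdown 19≤30).
P7: dominated by P2 (expected return 7.2≥5.7, max drawdown 38≤42).
P8: dominated by P4 (expected return 16.3≥7.8, max drawdown 19≤34).
P9: dominated by P3 (expected return 5.5≥3.9, max drawdown 15≤33).
P10: not dominated.
P11: not dominated (best max drawdown).
Pareto-optimal: P3, P4, P10, P11 → 4.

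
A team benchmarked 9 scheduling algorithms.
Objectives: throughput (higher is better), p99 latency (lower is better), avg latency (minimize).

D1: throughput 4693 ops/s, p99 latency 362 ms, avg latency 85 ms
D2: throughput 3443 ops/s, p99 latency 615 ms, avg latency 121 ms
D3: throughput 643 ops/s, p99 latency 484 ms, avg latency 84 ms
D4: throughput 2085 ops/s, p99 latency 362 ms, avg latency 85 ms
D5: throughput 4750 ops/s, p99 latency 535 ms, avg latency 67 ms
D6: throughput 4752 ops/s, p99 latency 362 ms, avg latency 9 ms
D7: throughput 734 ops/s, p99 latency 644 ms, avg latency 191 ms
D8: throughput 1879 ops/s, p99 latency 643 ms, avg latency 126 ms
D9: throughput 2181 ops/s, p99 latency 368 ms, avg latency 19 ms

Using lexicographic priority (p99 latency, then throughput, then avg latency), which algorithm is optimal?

First minimize p99 latency: best is 362, kept {D1, D4, D6}.
Then maximize throughput: best is 4752, kept {D6}.

D6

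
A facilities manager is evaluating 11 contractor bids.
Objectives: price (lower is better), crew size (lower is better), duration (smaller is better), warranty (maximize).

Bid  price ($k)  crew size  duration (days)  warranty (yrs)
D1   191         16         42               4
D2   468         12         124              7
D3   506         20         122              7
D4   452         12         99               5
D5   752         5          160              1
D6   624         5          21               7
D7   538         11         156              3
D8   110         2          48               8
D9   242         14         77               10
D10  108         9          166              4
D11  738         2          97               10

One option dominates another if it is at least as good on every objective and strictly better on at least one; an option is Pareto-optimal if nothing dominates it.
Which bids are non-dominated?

D1: not dominated.
D2: dominated by D8 (price 110≤468, crew size 2≤12, duration 48≤124, warranty 8≥7).
D3: dominated by D8 (price 110≤506, crew size 2≤20, duration 48≤122, warranty 8≥7).
D4: dominated by D8 (price 110≤452, crew size 2≤12, duration 48≤99, warranty 8≥5).
D5: dominated by D6 (price 624≤752, crew size 5≤5, duration 21≤160, warranty 7≥1).
D6: not dominated (best duration).
D7: dominated by D8 (price 110≤538, crew size 2≤11, duration 48≤156, warranty 8≥3).
D8: not dominated.
D9: not dominated.
D10: not dominated (best price).
D11: not dominated.

D1, D6, D8, D9, D10, D11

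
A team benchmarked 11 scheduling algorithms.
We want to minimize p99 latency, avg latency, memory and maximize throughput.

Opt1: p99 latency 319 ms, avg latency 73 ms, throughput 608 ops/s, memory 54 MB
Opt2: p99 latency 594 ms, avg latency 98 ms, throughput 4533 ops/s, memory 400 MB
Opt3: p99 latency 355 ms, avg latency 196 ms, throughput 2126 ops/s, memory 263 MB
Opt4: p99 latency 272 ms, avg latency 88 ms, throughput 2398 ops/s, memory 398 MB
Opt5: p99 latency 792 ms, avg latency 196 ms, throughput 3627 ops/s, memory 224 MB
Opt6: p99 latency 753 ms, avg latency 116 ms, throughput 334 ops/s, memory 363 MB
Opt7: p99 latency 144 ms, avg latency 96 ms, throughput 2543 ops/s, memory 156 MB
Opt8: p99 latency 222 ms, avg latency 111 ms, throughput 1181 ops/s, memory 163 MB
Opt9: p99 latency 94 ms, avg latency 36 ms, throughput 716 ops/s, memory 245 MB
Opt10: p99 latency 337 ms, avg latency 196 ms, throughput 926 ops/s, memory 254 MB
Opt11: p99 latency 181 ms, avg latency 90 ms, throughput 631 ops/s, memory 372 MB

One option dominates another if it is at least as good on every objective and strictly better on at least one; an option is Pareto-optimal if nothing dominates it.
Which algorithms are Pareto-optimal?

Opt1, Opt2, Opt4, Opt5, Opt7, Opt9

Opt1: not dominated (best memory).
Opt2: not dominated (best throughput).
Opt3: dominated by Opt7 (p99 latency 144≤355, avg latency 96≤196, throughput 2543≥2126, memory 156≤263).
Opt4: not dominated.
Opt5: not dominated.
Opt6: dominated by Opt1 (p99 latency 319≤753, avg latency 73≤116, throughput 608≥334, memory 54≤363).
Opt7: not dominated.
Opt8: dominated by Opt7 (p99 latency 144≤222, avg latency 96≤111, throughput 2543≥1181, memory 156≤163).
Opt9: not dominated (best p99 latency).
Opt10: dominated by Opt7 (p99 latency 144≤337, avg latency 96≤196, throughput 2543≥926, memory 156≤254).
Opt11: dominated by Opt9 (p99 latency 94≤181, avg latency 36≤90, throughput 716≥631, memory 245≤372).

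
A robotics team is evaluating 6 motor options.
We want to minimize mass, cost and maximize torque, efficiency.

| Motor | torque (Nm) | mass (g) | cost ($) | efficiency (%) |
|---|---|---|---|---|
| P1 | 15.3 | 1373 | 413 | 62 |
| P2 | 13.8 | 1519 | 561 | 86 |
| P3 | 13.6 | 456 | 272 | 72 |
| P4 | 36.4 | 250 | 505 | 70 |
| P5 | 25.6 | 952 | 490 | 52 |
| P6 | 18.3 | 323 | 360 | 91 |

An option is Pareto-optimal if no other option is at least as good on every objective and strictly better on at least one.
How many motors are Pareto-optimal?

P1: dominated by P6 (torque 18.3≥15.3, mass 323≤1373, cost 360≤413, efficiency 91≥62).
P2: dominated by P6 (torque 18.3≥13.8, mass 323≤1519, cost 360≤561, efficiency 91≥86).
P3: not dominated (best cost).
P4: not dominated (best torque).
P5: not dominated.
P6: not dominated (best efficiency).
Pareto-optimal: P3, P4, P5, P6 → 4.

4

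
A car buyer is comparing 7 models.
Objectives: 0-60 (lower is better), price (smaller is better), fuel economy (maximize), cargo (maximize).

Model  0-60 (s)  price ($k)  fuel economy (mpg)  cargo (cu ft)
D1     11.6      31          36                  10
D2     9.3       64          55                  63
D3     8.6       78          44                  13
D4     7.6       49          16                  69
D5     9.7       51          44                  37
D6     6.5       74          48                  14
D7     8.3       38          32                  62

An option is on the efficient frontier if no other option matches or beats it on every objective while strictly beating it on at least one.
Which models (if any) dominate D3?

D6: 0-60 6.5≤8.6, price 74≤78, fuel economy 48≥44, cargo 14≥13 — dominates D3.
Others (D1, D2, D4, D5, D7) are each worse than D3 on at least one objective.

D6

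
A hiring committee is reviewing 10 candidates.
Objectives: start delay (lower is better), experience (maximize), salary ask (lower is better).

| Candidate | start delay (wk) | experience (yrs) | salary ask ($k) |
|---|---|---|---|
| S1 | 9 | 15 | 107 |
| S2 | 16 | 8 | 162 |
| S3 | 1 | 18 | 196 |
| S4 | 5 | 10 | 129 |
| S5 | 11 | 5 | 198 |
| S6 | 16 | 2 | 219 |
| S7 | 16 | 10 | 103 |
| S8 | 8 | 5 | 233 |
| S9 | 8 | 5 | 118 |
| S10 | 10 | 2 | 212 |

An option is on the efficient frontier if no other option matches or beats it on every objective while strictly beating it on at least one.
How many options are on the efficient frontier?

S1: not dominated.
S2: dominated by S1 (start delay 9≤16, experience 15≥8, salary ask 107≤162).
S3: not dominated (best start delay).
S4: not dominated.
S5: dominated by S1 (start delay 9≤11, experience 15≥5, salary ask 107≤198).
S6: dominated by S1 (start delay 9≤16, experience 15≥2, salary ask 107≤219).
S7: not dominated (best salary ask).
S8: dominated by S3 (start delay 1≤8, experience 18≥5, salary ask 196≤233).
S9: not dominated.
S10: dominated by S1 (start delay 9≤10, experience 15≥2, salary ask 107≤212).
Pareto-optimal: S1, S3, S4, S7, S9 → 5.

5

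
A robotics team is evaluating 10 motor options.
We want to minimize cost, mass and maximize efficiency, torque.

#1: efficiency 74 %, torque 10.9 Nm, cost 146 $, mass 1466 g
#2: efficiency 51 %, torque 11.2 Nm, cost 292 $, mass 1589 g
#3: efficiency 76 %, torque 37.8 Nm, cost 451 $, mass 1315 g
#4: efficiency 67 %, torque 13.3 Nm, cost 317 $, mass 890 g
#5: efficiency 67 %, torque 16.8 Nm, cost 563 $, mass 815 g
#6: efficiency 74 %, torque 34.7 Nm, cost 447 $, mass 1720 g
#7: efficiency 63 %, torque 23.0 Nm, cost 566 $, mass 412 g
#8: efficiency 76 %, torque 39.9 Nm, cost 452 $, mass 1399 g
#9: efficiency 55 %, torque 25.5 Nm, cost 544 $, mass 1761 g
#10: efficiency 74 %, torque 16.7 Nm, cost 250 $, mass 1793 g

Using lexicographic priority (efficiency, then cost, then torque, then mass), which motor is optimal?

#3

First maximize efficiency: best is 76, kept {#3, #8}.
Then minimize cost: best is 451, kept {#3}.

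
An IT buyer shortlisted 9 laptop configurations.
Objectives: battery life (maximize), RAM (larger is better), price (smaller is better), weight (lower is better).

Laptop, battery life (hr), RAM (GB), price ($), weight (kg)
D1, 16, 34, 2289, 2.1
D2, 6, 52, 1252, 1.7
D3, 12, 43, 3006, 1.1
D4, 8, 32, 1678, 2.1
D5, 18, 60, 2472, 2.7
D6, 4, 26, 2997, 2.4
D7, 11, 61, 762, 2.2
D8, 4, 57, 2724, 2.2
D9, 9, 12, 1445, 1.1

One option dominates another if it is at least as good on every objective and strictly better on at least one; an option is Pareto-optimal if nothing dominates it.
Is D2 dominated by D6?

No

D6 vs D2: D6 is worse on battery life (4 vs 6), so it does not dominate D2.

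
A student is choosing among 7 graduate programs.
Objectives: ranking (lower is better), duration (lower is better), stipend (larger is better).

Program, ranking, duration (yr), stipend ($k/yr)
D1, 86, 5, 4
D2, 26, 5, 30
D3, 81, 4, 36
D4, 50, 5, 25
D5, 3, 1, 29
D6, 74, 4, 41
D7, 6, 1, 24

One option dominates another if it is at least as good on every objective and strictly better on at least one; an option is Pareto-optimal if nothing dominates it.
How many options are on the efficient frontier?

D1: dominated by D2 (ranking 26≤86, duration 5≤5, stipend 30≥4).
D2: not dominated.
D3: dominated by D6 (ranking 74≤81, duration 4≤4, stipend 41≥36).
D4: dominated by D2 (ranking 26≤50, duration 5≤5, stipend 30≥25).
D5: not dominated (best ranking).
D6: not dominated (best stipend).
D7: dominated by D5 (ranking 3≤6, duration 1≤1, stipend 29≥24).
Pareto-optimal: D2, D5, D6 → 3.

3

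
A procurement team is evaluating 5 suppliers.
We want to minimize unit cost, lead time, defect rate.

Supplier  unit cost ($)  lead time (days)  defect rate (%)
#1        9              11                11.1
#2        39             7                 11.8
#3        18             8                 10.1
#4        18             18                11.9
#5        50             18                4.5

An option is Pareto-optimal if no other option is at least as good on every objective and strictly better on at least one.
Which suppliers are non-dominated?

#1, #2, #3, #5

#1: not dominated (best unit cost).
#2: not dominated (best lead time).
#3: not dominated.
#4: dominated by #1 (unit cost 9≤18, lead time 11≤18, defect rate 11.1≤11.9).
#5: not dominated (best defect rate).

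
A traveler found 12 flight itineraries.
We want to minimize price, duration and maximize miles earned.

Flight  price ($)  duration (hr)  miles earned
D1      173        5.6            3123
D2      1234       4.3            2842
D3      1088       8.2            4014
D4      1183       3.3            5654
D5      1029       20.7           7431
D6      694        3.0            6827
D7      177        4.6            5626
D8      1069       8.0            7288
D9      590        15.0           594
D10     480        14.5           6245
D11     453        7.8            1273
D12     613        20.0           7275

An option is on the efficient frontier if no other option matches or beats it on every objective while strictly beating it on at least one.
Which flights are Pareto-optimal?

D1: not dominated (best price).
D2: dominated by D4 (price 1183≤1234, duration 3.3≤4.3, miles earned 5654≥2842).
D3: dominated by D6 (price 694≤1088, duration 3.0≤8.2, miles earned 6827≥4014).
D4: dominated by D6 (price 694≤1183, duration 3.0≤3.3, miles earned 6827≥5654).
D5: not dominated (best miles earned).
D6: not dominated (best duration).
D7: not dominated.
D8: not dominated.
D9: dominated by D1 (price 173≤590, duration 5.6≤15.0, miles earned 3123≥594).
D10: not dominated.
D11: dominated by D1 (price 173≤453, duration 5.6≤7.8, miles earned 3123≥1273).
D12: not dominated.

D1, D5, D6, D7, D8, D10, D12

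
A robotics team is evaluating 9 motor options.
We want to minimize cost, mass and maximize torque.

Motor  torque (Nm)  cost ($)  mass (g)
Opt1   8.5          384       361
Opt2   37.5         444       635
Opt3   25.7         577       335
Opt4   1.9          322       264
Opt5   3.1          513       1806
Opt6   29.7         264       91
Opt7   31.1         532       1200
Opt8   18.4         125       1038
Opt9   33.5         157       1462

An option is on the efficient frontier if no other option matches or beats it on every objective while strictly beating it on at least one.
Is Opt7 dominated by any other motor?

Yes

Opt2 vs Opt7: torque 37.5≥31.1, cost 444≤532, mass 635≤1200 — Opt2 is at least as good on every objective and strictly better on at least one, so Opt2 dominates Opt7.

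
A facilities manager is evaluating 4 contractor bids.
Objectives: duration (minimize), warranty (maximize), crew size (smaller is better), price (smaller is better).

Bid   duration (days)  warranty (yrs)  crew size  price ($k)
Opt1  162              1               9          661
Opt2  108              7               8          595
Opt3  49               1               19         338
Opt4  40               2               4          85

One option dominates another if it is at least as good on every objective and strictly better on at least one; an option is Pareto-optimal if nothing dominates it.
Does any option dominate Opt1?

Opt2 vs Opt1: duration 108≤162, warranty 7≥1, crew size 8≤9, price 595≤661 — Opt2 is at least as good on every objective and strictly better on at least one, so Opt2 dominates Opt1.

Yes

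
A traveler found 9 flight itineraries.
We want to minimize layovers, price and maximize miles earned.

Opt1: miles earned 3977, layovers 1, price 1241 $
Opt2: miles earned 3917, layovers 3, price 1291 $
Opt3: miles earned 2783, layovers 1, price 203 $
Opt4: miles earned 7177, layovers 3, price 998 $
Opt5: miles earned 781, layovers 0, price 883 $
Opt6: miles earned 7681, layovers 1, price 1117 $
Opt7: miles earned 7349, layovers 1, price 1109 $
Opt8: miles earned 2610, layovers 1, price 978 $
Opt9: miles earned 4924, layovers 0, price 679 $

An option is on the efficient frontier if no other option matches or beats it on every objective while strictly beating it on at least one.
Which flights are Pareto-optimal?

Opt3, Opt4, Opt6, Opt7, Opt9

Opt1: dominated by Opt6 (miles earned 7681≥3977, layovers 1≤1, price 1117≤1241).
Opt2: dominated by Opt1 (miles earned 3977≥3917, layovers 1≤3, price 1241≤1291).
Opt3: not dominated (best price).
Opt4: not dominated.
Opt5: dominated by Opt9 (miles earned 4924≥781, layovers 0≤0, price 679≤883).
Opt6: not dominated (best miles earned).
Opt7: not dominated.
Opt8: dominated by Opt3 (miles earned 2783≥2610, layovers 1≤1, price 203≤978).
Opt9: not dominated.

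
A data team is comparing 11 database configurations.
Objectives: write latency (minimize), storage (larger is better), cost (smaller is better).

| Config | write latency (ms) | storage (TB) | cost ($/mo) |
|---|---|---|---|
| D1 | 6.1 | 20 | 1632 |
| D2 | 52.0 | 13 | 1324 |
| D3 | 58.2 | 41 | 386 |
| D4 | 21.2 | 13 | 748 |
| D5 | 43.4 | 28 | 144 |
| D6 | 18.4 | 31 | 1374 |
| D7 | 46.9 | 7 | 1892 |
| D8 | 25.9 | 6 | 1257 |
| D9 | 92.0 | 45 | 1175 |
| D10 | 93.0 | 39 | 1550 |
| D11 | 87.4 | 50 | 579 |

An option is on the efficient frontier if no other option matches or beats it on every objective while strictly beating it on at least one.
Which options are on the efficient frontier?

D1: not dominated (best write latency).
D2: dominated by D4 (write latency 21.2≤52.0, storage 13≥13, cost 748≤1324).
D3: not dominated.
D4: not dominated.
D5: not dominated (best cost).
D6: not dominated.
D7: dominated by D1 (write latency 6.1≤46.9, storage 20≥7, cost 1632≤1892).
D8: dominated by D4 (write latency 21.2≤25.9, storage 13≥6, cost 748≤1257).
D9: dominated by D11 (write latency 87.4≤92.0, storage 50≥45, cost 579≤1175).
D10: dominated by D3 (write latency 58.2≤93.0, storage 41≥39, cost 386≤1550).
D11: not dominated (best storage).

D1, D3, D4, D5, D6, D11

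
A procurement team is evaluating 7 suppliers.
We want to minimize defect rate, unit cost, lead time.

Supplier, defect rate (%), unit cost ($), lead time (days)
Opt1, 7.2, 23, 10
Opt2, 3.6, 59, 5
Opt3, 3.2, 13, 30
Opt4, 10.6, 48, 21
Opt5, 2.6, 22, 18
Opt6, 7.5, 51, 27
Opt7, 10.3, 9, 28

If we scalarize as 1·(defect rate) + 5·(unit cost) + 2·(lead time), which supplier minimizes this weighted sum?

Opt1: 1·7.2 + 5·23 + 2·10 = 142.2
Opt2: 1·3.6 + 5·59 + 2·5 = 308.6
Opt3: 1·3.2 + 5·13 + 2·30 = 128.2
Opt4: 1·10.6 + 5·48 + 2·21 = 292.6
Opt5: 1·2.6 + 5·22 + 2·18 = 148.6
Opt6: 1·7.5 + 5·51 + 2·27 = 316.5
Opt7: 1·10.3 + 5·9 + 2·28 = 111.3
Lowest: Opt7 at 111.3.

Opt7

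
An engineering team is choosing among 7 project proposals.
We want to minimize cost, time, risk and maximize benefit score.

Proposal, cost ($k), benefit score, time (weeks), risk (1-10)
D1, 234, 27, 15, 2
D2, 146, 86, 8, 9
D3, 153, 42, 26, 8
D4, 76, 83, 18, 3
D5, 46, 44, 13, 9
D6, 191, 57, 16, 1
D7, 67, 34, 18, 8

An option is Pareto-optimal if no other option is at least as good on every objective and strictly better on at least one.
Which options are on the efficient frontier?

D1: not dominated.
D2: not dominated (best benefit score).
D3: dominated by D4 (cost 76≤153, benefit score 83≥42, time 18≤26, risk 3≤8).
D4: not dominated.
D5: not dominated (best cost).
D6: not dominated (best risk).
D7: not dominated.

D1, D2, D4, D5, D6, D7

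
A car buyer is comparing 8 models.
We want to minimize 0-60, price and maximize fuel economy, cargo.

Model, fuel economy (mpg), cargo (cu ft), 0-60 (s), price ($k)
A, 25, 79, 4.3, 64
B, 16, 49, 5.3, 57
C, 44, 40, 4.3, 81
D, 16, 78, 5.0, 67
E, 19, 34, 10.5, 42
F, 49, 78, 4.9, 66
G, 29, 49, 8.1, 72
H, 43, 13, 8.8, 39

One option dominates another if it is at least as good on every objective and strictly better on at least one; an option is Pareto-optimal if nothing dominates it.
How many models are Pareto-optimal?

A: not dominated (best cargo).
B: not dominated.
C: not dominated.
D: dominated by A (fuel economy 25≥16, cargo 79≥78, 0-60 4.3≤5.0, price 64≤67).
E: not dominated.
F: not dominated (best fuel economy).
G: dominated by F (fuel economy 49≥29, cargo 78≥49, 0-60 4.9≤8.1, price 66≤72).
H: not dominated (best price).
Pareto-optimal: A, B, C, E, F, H → 6.

6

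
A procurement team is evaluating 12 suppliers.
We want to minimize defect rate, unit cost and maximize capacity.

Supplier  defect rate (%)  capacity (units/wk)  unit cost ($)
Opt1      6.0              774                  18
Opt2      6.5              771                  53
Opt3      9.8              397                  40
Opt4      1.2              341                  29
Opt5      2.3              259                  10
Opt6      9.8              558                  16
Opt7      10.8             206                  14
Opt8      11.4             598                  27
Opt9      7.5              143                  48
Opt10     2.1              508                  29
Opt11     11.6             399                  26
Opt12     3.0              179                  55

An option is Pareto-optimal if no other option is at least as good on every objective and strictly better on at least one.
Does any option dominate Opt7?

Opt5 vs Opt7: defect rate 2.3≤10.8, capacity 259≥206, unit cost 10≤14 — Opt5 is at least as good on every objective and strictly better on at least one, so Opt5 dominates Opt7.

Yes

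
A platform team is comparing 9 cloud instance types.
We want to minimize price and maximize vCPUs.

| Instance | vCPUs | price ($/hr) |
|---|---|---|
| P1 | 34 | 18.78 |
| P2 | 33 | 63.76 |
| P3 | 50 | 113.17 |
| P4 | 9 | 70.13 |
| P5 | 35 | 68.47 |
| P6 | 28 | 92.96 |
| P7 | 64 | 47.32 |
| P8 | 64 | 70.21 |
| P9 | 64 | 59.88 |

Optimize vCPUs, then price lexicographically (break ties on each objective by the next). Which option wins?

First maximize vCPUs: best is 64, kept {P7, P8, P9}.
Then minimize price: best is 47.32, kept {P7}.

P7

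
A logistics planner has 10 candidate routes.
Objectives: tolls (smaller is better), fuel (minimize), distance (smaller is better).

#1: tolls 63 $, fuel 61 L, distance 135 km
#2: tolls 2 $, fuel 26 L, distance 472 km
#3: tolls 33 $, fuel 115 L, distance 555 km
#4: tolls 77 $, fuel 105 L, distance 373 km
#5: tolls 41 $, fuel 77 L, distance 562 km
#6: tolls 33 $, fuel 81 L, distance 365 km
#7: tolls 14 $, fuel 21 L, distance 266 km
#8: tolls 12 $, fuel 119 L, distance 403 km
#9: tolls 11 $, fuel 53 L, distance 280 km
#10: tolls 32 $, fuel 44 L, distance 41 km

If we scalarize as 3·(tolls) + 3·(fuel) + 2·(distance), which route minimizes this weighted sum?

#1: 3·63 + 3·61 + 2·135 = 642
#2: 3·2 + 3·26 + 2·472 = 1028
#3: 3·33 + 3·115 + 2·555 = 1554
#4: 3·77 + 3·105 + 2·373 = 1292
#5: 3·41 + 3·77 + 2·562 = 1478
#6: 3·33 + 3·81 + 2·365 = 1072
#7: 3·14 + 3·21 + 2·266 = 637
#8: 3·12 + 3·119 + 2·403 = 1199
#9: 3·11 + 3·53 + 2·280 = 752
#10: 3·32 + 3·44 + 2·41 = 310
Lowest: #10 at 310.

#10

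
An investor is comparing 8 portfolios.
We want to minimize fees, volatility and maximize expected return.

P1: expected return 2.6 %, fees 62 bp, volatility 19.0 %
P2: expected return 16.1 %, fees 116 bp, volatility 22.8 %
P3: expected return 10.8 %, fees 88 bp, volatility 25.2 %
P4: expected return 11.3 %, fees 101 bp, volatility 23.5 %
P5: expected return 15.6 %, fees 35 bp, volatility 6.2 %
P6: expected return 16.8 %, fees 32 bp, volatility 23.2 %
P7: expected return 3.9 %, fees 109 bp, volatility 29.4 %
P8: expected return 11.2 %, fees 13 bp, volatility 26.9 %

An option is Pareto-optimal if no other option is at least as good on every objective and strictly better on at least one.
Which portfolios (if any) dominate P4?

P5: expected return 15.6≥11.3, fees 35≤101, volatility 6.2≤23.5 — dominates P4.
P6: expected return 16.8≥11.3, fees 32≤101, volatility 23.2≤23.5 — dominates P4.
Others (P1, P2, P3, P7, P8) are each worse than P4 on at least one objective.

P5, P6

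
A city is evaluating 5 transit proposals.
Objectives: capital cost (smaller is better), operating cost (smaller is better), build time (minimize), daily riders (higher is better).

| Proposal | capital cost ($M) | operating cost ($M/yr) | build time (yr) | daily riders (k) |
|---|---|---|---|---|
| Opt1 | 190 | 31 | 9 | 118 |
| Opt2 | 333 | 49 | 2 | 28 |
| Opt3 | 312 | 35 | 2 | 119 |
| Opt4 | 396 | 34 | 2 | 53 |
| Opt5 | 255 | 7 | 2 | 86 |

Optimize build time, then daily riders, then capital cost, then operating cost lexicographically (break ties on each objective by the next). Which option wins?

First minimize build time: best is 2, kept {Opt2, Opt3, Opt4, Opt5}.
Then maximize daily riders: best is 119, kept {Opt3}.

Opt3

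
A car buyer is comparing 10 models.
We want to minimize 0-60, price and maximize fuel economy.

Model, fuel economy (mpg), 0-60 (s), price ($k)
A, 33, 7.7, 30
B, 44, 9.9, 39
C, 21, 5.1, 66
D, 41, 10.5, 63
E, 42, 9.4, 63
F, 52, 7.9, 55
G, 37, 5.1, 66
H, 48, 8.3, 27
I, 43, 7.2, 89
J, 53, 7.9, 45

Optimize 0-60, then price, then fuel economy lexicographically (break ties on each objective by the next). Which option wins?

First minimize 0-60: best is 5.1, kept {C, G}.
Then minimize price: best is 66, kept {C, G}.
Then maximize fuel economy: best is 37, kept {G}.

G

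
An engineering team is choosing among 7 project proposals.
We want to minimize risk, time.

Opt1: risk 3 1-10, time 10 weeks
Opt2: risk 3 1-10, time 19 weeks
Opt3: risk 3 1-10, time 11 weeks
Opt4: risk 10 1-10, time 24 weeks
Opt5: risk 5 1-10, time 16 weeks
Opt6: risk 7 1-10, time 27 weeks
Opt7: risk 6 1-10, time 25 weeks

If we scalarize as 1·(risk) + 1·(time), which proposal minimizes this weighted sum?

Opt1: 1·3 + 1·10 = 13
Opt2: 1·3 + 1·19 = 22
Opt3: 1·3 + 1·11 = 14
Opt4: 1·10 + 1·24 = 34
Opt5: 1·5 + 1·16 = 21
Opt6: 1·7 + 1·27 = 34
Opt7: 1·6 + 1·25 = 31
Lowest: Opt1 at 13.

Opt1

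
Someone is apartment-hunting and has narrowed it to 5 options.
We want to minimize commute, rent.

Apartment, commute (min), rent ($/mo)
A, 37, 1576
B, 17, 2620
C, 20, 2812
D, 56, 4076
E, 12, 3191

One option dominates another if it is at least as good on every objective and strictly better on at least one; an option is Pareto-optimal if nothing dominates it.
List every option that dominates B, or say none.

none

A: worse on commute (37 vs 17).
C: worse on commute (20 vs 17).
D: worse on commute (56 vs 17).
E: worse on rent (3191 vs 2620).
No option dominates B.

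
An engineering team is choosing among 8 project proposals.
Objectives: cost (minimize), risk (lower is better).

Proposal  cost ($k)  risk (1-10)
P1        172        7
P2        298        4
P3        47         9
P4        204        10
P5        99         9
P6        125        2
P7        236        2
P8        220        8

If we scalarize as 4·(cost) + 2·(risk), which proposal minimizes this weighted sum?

P1: 4·172 + 2·7 = 702
P2: 4·298 + 2·4 = 1200
P3: 4·47 + 2·9 = 206
P4: 4·204 + 2·10 = 836
P5: 4·99 + 2·9 = 414
P6: 4·125 + 2·2 = 504
P7: 4·236 + 2·2 = 948
P8: 4·220 + 2·8 = 896
Lowest: P3 at 206.

P3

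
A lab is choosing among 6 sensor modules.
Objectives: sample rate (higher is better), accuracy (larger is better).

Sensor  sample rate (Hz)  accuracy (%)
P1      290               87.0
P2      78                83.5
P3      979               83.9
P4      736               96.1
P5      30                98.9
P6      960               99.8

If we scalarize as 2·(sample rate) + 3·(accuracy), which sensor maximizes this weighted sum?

P6

P1: 2·290 + 3·87.0 = 841.0
P2: 2·78 + 3·83.5 = 406.5
P3: 2·979 + 3·83.9 = 2209.7
P4: 2·736 + 3·96.1 = 1760.3
P5: 2·30 + 3·98.9 = 356.7
P6: 2·960 + 3·99.8 = 2219.4
Highest: P6 at 2219.4.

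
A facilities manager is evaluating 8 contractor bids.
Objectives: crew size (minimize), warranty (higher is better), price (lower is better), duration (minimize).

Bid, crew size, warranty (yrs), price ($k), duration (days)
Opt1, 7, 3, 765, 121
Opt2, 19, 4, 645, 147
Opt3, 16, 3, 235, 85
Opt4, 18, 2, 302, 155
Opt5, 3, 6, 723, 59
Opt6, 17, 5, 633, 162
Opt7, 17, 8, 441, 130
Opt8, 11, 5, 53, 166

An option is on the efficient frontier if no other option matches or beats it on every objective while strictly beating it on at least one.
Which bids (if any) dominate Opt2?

Opt7

Opt7: crew size 17≤19, warranty 8≥4, price 441≤645, duration 130≤147 — dominates Opt2.
Others (Opt1, Opt3, Opt4, Opt5, Opt6, Opt8) are each worse than Opt2 on at least one objective.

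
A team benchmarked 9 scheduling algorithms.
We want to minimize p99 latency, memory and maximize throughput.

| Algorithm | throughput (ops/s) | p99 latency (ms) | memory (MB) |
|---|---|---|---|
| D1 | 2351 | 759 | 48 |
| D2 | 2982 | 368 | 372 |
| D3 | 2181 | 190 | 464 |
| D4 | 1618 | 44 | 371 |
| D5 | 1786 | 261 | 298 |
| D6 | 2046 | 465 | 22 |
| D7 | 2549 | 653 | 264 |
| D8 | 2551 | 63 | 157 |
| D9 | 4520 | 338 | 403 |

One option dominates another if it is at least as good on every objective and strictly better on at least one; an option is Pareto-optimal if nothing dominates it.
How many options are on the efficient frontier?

D1: not dominated.
D2: not dominated.
D3: dominated by D8 (throughput 2551≥2181, p99 latency 63≤190, memory 157≤464).
D4: not dominated (best p99 latency).
D5: dominated by D8 (throughput 2551≥1786, p99 latency 63≤261, memory 157≤298).
D6: not dominated (best memory).
D7: dominated by D8 (throughput 2551≥2549, p99 latency 63≤653, memory 157≤264).
D8: not dominated.
D9: not dominated (best throughput).
Pareto-optimal: D1, D2, D4, D6, D8, D9 → 6.

6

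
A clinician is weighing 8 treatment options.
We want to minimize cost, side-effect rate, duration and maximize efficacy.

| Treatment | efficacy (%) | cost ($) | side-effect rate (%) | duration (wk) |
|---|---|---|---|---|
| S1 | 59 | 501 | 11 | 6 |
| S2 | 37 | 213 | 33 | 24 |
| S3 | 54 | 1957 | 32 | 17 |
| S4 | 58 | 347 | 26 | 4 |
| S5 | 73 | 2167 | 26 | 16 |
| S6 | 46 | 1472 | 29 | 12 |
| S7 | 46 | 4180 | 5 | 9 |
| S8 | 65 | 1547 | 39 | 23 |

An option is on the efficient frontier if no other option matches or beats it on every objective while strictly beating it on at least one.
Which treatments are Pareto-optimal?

S1: not dominated.
S2: not dominated (best cost).
S3: dominated by S1 (efficacy 59≥54, cost 501≤1957, side-effect rate 11≤32, duration 6≤17).
S4: not dominated (best duration).
S5: not dominated (best efficacy).
S6: dominated by S1 (efficacy 59≥46, cost 501≤1472, side-effect rate 11≤29, duration 6≤12).
S7: not dominated (best side-effect rate).
S8: not dominated.

S1, S2, S4, S5, S7, S8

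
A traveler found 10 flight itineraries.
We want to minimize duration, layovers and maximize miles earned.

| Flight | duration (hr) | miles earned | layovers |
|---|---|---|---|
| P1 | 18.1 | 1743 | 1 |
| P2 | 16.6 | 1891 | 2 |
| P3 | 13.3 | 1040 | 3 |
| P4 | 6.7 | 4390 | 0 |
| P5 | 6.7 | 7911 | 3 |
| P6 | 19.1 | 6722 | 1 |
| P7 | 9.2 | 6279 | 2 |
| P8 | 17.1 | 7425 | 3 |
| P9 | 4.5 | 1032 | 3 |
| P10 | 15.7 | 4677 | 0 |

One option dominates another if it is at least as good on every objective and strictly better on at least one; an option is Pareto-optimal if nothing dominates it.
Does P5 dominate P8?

Yes

P5 vs P8: duration 6.7≤17.1, miles earned 7911≥7425, layovers 3≤3 — P5 is at least as good on every objective with at least one strict improvement.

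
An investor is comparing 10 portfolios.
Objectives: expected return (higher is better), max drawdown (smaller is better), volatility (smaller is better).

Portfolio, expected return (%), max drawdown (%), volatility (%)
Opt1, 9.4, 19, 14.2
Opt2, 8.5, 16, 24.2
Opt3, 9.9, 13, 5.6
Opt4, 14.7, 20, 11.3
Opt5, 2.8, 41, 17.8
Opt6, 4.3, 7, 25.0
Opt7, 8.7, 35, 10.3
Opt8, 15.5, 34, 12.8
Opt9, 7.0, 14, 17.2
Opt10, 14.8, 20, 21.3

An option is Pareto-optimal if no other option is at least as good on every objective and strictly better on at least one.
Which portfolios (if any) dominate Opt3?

Opt1: worse on expected return (9.4 vs 9.9).
Opt2: worse on expected return (8.5 vs 9.9).
Opt4: worse on max drawdown (20 vs 13).
Opt5: worse on expected return (2.8 vs 9.9).
Opt6: worse on expected return (4.3 vs 9.9).
Opt7: worse on expected return (8.7 vs 9.9).
Opt8: worse on max drawdown (34 vs 13).
Opt9: worse on expected return (7.0 vs 9.9).
Opt10: worse on max drawdown (20 vs 13).
No option dominates Opt3.

none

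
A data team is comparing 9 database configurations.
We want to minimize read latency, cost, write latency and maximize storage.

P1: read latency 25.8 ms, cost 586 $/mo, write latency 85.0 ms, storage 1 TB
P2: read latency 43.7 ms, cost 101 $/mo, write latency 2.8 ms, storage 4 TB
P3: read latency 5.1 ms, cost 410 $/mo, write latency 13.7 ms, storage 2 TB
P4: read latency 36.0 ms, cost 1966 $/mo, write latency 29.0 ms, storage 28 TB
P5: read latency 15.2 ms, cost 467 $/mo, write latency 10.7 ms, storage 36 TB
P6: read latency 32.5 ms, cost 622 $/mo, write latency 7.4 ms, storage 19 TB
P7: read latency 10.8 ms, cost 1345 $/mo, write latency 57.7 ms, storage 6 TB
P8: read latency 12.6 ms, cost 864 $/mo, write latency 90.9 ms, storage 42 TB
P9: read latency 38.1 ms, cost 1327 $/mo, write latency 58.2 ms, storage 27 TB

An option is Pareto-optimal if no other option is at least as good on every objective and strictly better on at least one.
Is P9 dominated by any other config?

P5 vs P9: read latency 15.2≤38.1, cost 467≤1327, write latency 10.7≤58.2, storage 36≥27 — P5 is at least as good on every objective and strictly better on at least one, so P5 dominates P9.

Yes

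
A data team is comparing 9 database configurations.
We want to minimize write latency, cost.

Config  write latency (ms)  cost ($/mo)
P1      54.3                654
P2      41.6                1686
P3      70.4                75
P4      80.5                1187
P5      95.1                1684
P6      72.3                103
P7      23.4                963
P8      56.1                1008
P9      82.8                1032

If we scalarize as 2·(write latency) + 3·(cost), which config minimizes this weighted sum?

P3

P1: 2·54.3 + 3·654 = 2070.6
P2: 2·41.6 + 3·1686 = 5141.2
P3: 2·70.4 + 3·75 = 365.8
P4: 2·80.5 + 3·1187 = 3722.0
P5: 2·95.1 + 3·1684 = 5242.2
P6: 2·72.3 + 3·103 = 453.6
P7: 2·23.4 + 3·963 = 2935.8
P8: 2·56.1 + 3·1008 = 3136.2
P9: 2·82.8 + 3·1032 = 3261.6
Lowest: P3 at 365.8.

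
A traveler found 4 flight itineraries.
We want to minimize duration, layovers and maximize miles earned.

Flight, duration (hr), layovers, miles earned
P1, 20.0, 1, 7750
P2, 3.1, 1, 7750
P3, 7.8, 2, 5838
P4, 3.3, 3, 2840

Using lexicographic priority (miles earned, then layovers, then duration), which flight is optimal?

P2

First maximize miles earned: best is 7750, kept {P1, P2}.
Then minimize layovers: best is 1, kept {P1, P2}.
Then minimize duration: best is 3.1, kept {P2}.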